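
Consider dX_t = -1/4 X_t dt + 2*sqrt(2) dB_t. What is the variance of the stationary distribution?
lim Var(X_t) = 16

The OU SDE dX = -theta X dt + sigma dB admits the integrating factor exp(theta t): d(exp(theta t) X_t) = sigma exp(theta t) dB_t. Integrating from 0 to t gives X_t = x_0 * exp(-theta t) + sigma * int_0^t exp(-theta (t-s)) dB_s for any initial x_0. The Itô integral has variance (by the Itô isometry) sigma^2 * int_0^t exp(-2 theta (t - s)) ds = sigma^2 * (1 - exp(-2 theta t)) / (2 theta), independent of x_0.
With theta = 1/4, sigma = 2*sqrt(2):
  Var(X_t) = (2*sqrt(2))^2 * (1 - exp(-2*1/4 t)) / (2 * 1/4) = 16 - 16*exp(-t/2).
As t -> infinity, exp(-2*1/4 t) -> 0, so the stationary variance is sigma^2 / (2 theta) = 16.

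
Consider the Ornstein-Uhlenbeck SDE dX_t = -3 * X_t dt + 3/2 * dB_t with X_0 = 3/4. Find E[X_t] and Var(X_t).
E[X_t] = 3*exp(-3*t)/4; Var(X_t) = 3/8 - 3*exp(-6*t)/8

The OU SDE dX = -theta X dt + sigma dB admits the integrating factor exp(theta t): d(exp(theta t) X_t) = sigma exp(theta t) dB_t. Integrating from 0 to t:
  X_t = x_0 * exp(-theta t) + sigma * int_0^t exp(-theta (t-s)) dB_s.
The Itô integral has mean 0 and (by the Itô isometry) variance sigma^2 * int_0^t exp(-2 theta (t - s)) ds = sigma^2 * (1 - exp(-2 theta t)) / (2 theta).
With theta = 3, sigma = 3/2, x_0 = 3/4:
  E[X_t] = 3/4 * exp(-3 t) = 3*exp(-3*t)/4
  Var(X_t) = (3/2)^2 * (1 - exp(-2*3 t)) / (2 * 3) = 3/8 - 3*exp(-6*t)/8.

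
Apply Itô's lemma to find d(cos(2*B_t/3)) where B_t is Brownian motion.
d(cos(2*B_t/3)) = (-2*cos(2*B_t/3)/9) dt + (-2*sin(2*B_t/3)/3) dB_t

Itô's formula for f(B_t) gives d f(B_t) = f'(B_t) dB_t + (1/2) f''(B_t) dt. Compute derivatives of f(x) = cos(2*x/3):
  f'(x)  = -2*sin(2*x/3)/3
  f''(x) = -4*cos(2*x/3)/9
Substitute x = B_t and multiply the f'' term by 1/2:
  drift     = (1/2) * (-4*cos(2*x/3)/9) evaluated at B_t = -2*cos(2*B_t/3)/9
  diffusion = (-2*sin(2*x/3)/3) evaluated at B_t = -2*sin(2*B_t/3)/3
Therefore d(cos(2*B_t/3)) = (-2*cos(2*B_t/3)/9) dt + (-2*sin(2*B_t/3)/3) dB_t.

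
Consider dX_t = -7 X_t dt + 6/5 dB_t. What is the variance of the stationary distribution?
lim Var(X_t) = 18/175

The OU SDE dX = -theta X dt + sigma dB admits the integrating factor exp(theta t): d(exp(theta t) X_t) = sigma exp(theta t) dB_t. Integrating from 0 to t gives X_t = x_0 * exp(-theta t) + sigma * int_0^t exp(-theta (t-s)) dB_s for any initial x_0. The Itô integral has variance (by the Itô isometry) sigma^2 * int_0^t exp(-2 theta (t - s)) ds = sigma^2 * (1 - exp(-2 theta t)) / (2 theta), independent of x_0.
With theta = 7, sigma = 6/5:
  Var(X_t) = (6/5)^2 * (1 - exp(-2*7 t)) / (2 * 7) = 18/175 - 18*exp(-14*t)/175.
As t -> infinity, exp(-2*7 t) -> 0, so the stationary variance is sigma^2 / (2 theta) = 18/175.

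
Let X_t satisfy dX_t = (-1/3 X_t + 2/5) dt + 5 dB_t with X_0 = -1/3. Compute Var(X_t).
Var(X_t) = 75/2 - 75*exp(-2*t/3)/2

The variance V(t) = Var(X_t) satisfies V'(t) = 2 a V(t) + c^2 with V(0) = 0 (drift coefficient is linear in X, diffusion is constant). With a = -1/3, c = 5, the solution is
  V(t) = (c^2 / (2 a)) * (exp(2 a t) - 1)
       = (5^2 / (2*(-1/3))) * (exp((-2/3) t) - 1)
       = 75/2 - 75*exp(-2*t/3)/2.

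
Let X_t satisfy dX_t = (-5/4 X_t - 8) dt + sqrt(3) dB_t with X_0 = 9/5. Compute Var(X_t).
Var(X_t) = 6/5 - 6*exp(-5*t/2)/5

The variance V(t) = Var(X_t) satisfies V'(t) = 2 a V(t) + c^2 with V(0) = 0 (drift coefficient is linear in X, diffusion is constant). With a = -5/4, c = sqrt(3), the solution is
  V(t) = (c^2 / (2 a)) * (exp(2 a t) - 1)
       = (sqrt(3)^2 / (2*(-5/4))) * (exp((-5/2) t) - 1)
       = 6/5 - 6*exp(-5*t/2)/5.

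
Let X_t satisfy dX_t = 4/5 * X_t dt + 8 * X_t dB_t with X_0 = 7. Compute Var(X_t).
Var(X_t) = 49*(exp(64*t) - 1)*exp(8*t/5)

For GBM dX = mu X dt + sigma X dB with X_0 = x_0, apply Itô to Y = log X: dY = (mu - sigma^2/2) dt + sigma dB, so Y_t = log(x_0) + (mu - sigma^2/2) t + sigma B_t and hence X_t = x_0 * exp((mu - sigma^2/2) t + sigma B_t).
With mu = 4/5, sigma = 8, x_0 = 7, this gives:
  X_t = 7 * exp((-156/5) * t + (8) * B_t).
Since sigma*B_t ~ Normal(0, sigma^2 t), E[exp(sigma*B_t)] = exp(sigma^2 t / 2); so E[X_t] = x_0 * exp((mu - sigma^2/2) t) * exp(sigma^2 t / 2) = x_0 * exp(mu t) = 7*exp(4*t/5).
Var(X_t) = E[X_t^2] - (E[X_t])^2 = x_0^2 * exp(2 mu t) * (exp(sigma^2 t) - 1) = 49*(exp(64*t) - 1)*exp(8*t/5).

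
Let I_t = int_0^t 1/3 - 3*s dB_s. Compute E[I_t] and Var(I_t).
E[I_t] = 0; Var(I_t) = t*(3*t^2 - t + 1/9)

The Itô integral of a deterministic integrand f(s) has mean 0 because each increment f(s) * (B_{s+ds} - B_s) has mean 0. By the Itô isometry:
  Var( int_0^t f(s) dB_s ) = E[ (int_0^t f(s) dB_s)^2 ] = int_0^t f(s)^2 ds.
Here f(s) = 1/3 - 3*s, so f(s)^2 = (9*s - 1)^2/9. Integrate:
  int_0^t ((9*s - 1)^2/9) ds = t*(3*t^2 - t + 1/9).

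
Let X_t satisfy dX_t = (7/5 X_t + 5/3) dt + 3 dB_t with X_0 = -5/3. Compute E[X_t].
E[X_t] = -10*exp(7*t/5)/21 - 25/21

Taking expectations and using E[dB_t] = 0, the mean m(t) = E[X_t] satisfies the ODE m'(t) = a m(t) + b with m(0) = x_0. With a = 7/5, b = 5/3, x_0 = -5/3, the solution is
  m(t) = x_0 * exp(a t) + (b/a) * (exp(a t) - 1)
       = (-5/3) * exp((7/5) t) + ((5/3)/(7/5)) * (exp((7/5) t) - 1)
       = -10*exp(7*t/5)/21 - 25/21.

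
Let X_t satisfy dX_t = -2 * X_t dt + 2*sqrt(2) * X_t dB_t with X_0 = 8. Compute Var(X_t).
Var(X_t) = 128*sinh(4*t)

For GBM dX = mu X dt + sigma X dB with X_0 = x_0, apply Itô to Y = log X: dY = (mu - sigma^2/2) dt + sigma dB, so Y_t = log(x_0) + (mu - sigma^2/2) t + sigma B_t and hence X_t = x_0 * exp((mu - sigma^2/2) t + sigma B_t).
With mu = -2, sigma = 2*sqrt(2), x_0 = 8, this gives:
  X_t = 8 * exp((-6) * t + (2*sqrt(2)) * B_t).
Since sigma*B_t ~ Normal(0, sigma^2 t), E[exp(sigma*B_t)] = exp(sigma^2 t / 2); so E[X_t] = x_0 * exp((mu - sigma^2/2) t) * exp(sigma^2 t / 2) = x_0 * exp(mu t) = 8*exp(-2*t).
Var(X_t) = E[X_t^2] - (E[X_t])^2 = x_0^2 * exp(2 mu t) * (exp(sigma^2 t) - 1) = 128*sinh(4*t).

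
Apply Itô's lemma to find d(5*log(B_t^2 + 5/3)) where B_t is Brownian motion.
d(5*log(B_t^2 + 5/3)) = (15*(5 - 3*B_t^2)/(3*B_t^2 + 5)^2) dt + (30*B_t/(3*B_t^2 + 5)) dB_t

Itô's formula for f(B_t) gives d f(B_t) = f'(B_t) dB_t + (1/2) f''(B_t) dt. Compute derivatives of f(x) = 5*log(x^2 + 5/3):
  f'(x)  = 30*x/(3*x^2 + 5)
  f''(x) = 30*(5 - 3*x^2)/(3*x^2 + 5)^2
Substitute x = B_t and multiply the f'' term by 1/2:
  drift     = (1/2) * (30*(5 - 3*x^2)/(3*x^2 + 5)^2) evaluated at B_t = 15*(5 - 3*B_t^2)/(3*B_t^2 + 5)^2
  diffusion = (30*x/(3*x^2 + 5)) evaluated at B_t = 30*B_t/(3*B_t^2 + 5)
Therefore d(5*log(B_t^2 + 5/3)) = (15*(5 - 3*B_t^2)/(3*B_t^2 + 5)^2) dt + (30*B_t/(3*B_t^2 + 5)) dB_t.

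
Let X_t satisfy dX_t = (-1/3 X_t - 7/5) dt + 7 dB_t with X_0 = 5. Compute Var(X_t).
Var(X_t) = 147/2 - 147*exp(-2*t/3)/2

The variance V(t) = Var(X_t) satisfies V'(t) = 2 a V(t) + c^2 with V(0) = 0 (drift coefficient is linear in X, diffusion is constant). With a = -1/3, c = 7, the solution is
  V(t) = (c^2 / (2 a)) * (exp(2 a t) - 1)
       = (7^2 / (2*(-1/3))) * (exp((-2/3) t) - 1)
       = 147/2 - 147*exp(-2*t/3)/2.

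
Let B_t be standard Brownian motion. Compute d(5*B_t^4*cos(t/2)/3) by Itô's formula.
d(5*B_t^4*cos(t/2)/3) = (5*B_t^2*(-B_t^2*sin(t/2) + 12*cos(t/2))/6) dt + (20*B_t^3*cos(t/2)/3) dB_t

Itô's formula for f(t, x): d f(t, B_t) = (f_t + (1/2) f_xx) dt + f_x dB_t. Compute partials of f(t, x) = 5*x^4*cos(t/2)/3:
  f_t(t,x)  = -5*x^4*sin(t/2)/6
  f_x(t,x)  = 20*x^3*cos(t/2)/3
  f_xx(t,x) = 20*x^2*cos(t/2)
Assemble drift = f_t + (1/2) f_xx = 5*x^2*(-x^2*sin(t/2) + 12*cos(t/2))/6 and diffusion = f_x = 20*x^3*cos(t/2)/3. Substituting x = B_t:
  d(5*B_t^4*cos(t/2)/3) = (5*B_t^2*(-B_t^2*sin(t/2) + 12*cos(t/2))/6) dt + (20*B_t^3*cos(t/2)/3) dB_t.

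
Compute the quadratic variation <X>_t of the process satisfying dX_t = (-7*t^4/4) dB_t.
<X>_t = 49*t^9/144

For an Itô process dX_t = a(t) dt + b(t) dB_t, the quadratic variation is <X>_t = int_0^t b(s)^2 ds (the drift term does not contribute). Here b(s) = -7*s^4/4, so
  b(s)^2 = 49*s^8/16.
Integrating from 0 to t:
  <X>_t = int_0^t (49*s^8/16) ds = 49*t^9/144.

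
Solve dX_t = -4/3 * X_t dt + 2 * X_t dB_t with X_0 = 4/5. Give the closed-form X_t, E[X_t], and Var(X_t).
X_t = 4/5 * exp((-10/3) t + (2) B_t); E[X_t] = 4*exp(-4*t/3)/5; Var(X_t) = (16*exp(4*t) - 16)*exp(-8*t/3)/25

For GBM dX = mu X dt + sigma X dB with X_0 = x_0, apply Itô to Y = log X: dY = (mu - sigma^2/2) dt + sigma dB, so Y_t = log(x_0) + (mu - sigma^2/2) t + sigma B_t and hence X_t = x_0 * exp((mu - sigma^2/2) t + sigma B_t).
With mu = -4/3, sigma = 2, x_0 = 4/5, this gives:
  X_t = 4/5 * exp((-10/3) * t + (2) * B_t).
Since sigma*B_t ~ Normal(0, sigma^2 t), E[exp(sigma*B_t)] = exp(sigma^2 t / 2); so E[X_t] = x_0 * exp((mu - sigma^2/2) t) * exp(sigma^2 t / 2) = x_0 * exp(mu t) = 4*exp(-4*t/3)/5.
Var(X_t) = E[X_t^2] - (E[X_t])^2 = x_0^2 * exp(2 mu t) * (exp(sigma^2 t) - 1) = (16*exp(4*t) - 16)*exp(-8*t/3)/25.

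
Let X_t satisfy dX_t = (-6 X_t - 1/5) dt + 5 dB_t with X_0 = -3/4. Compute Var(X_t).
Var(X_t) = 25/12 - 25*exp(-12*t)/12

The variance V(t) = Var(X_t) satisfies V'(t) = 2 a V(t) + c^2 with V(0) = 0 (drift coefficient is linear in X, diffusion is constant). With a = -6, c = 5, the solution is
  V(t) = (c^2 / (2 a)) * (exp(2 a t) - 1)
       = (5^2 / (2*(-6))) * (exp((-12) t) - 1)
       = 25/12 - 25*exp(-12*t)/12.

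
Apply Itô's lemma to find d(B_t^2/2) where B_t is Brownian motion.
d(B_t^2/2) = (1/2) dt + (B_t) dB_t

Itô's formula for f(B_t) gives d f(B_t) = f'(B_t) dB_t + (1/2) f''(B_t) dt. Compute derivatives of f(x) = x^2/2:
  f'(x)  = x
  f''(x) = 1
Substitute x = B_t and multiply the f'' term by 1/2:
  drift     = (1/2) * (1) evaluated at B_t = 1/2
  diffusion = (x) evaluated at B_t = B_t
Therefore d(B_t^2/2) = (1/2) dt + (B_t) dB_t.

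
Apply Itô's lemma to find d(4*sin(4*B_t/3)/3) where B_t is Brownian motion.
d(4*sin(4*B_t/3)/3) = (-32*sin(4*B_t/3)/27) dt + (16*cos(4*B_t/3)/9) dB_t

Itô's formula for f(B_t) gives d f(B_t) = f'(B_t) dB_t + (1/2) f''(B_t) dt. Compute derivatives of f(x) = 4*sin(4*x/3)/3:
  f'(x)  = 16*cos(4*x/3)/9
  f''(x) = -64*sin(4*x/3)/27
Substitute x = B_t and multiply the f'' term by 1/2:
  drift     = (1/2) * (-64*sin(4*x/3)/27) evaluated at B_t = -32*sin(4*B_t/3)/27
  diffusion = (16*cos(4*x/3)/9) evaluated at B_t = 16*cos(4*B_t/3)/9
Therefore d(4*sin(4*B_t/3)/3) = (-32*sin(4*B_t/3)/27) dt + (16*cos(4*B_t/3)/9) dB_t.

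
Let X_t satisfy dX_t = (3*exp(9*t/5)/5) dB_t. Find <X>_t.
<X>_t = exp(18*t/5)/10 - 1/10

For an Itô process dX_t = a(t) dt + b(t) dB_t, the quadratic variation is <X>_t = int_0^t b(s)^2 ds (the drift term does not contribute). Here b(s) = 3*exp(9*s/5)/5, so
  b(s)^2 = 9*exp(18*s/5)/25.
Integrating from 0 to t:
  <X>_t = int_0^t (9*exp(18*s/5)/25) ds = exp(18*t/5)/10 - 1/10.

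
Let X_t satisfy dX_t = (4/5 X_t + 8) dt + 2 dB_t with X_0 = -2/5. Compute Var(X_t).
Var(X_t) = 5*exp(8*t/5)/2 - 5/2

The variance V(t) = Var(X_t) satisfies V'(t) = 2 a V(t) + c^2 with V(0) = 0 (drift coefficient is linear in X, diffusion is constant). With a = 4/5, c = 2, the solution is
  V(t) = (c^2 / (2 a)) * (exp(2 a t) - 1)
       = (2^2 / (2*(4/5))) * (exp((8/5) t) - 1)
       = 5*exp(8*t/5)/2 - 5/2.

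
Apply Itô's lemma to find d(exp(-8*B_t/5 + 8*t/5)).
d(exp(-8*B_t/5 + 8*t/5)) = (72*exp(-8*B_t/5 + 8*t/5)/25) dt + (-8*exp(-8*B_t/5 + 8*t/5)/5) dB_t

Itô's formula for f(t, x): d f(t, B_t) = (f_t + (1/2) f_xx) dt + f_x dB_t. Compute partials of f(t, x) = exp(8*t/5 - 8*x/5):
  f_t(t,x)  = 8*exp(8*t/5 - 8*x/5)/5
  f_x(t,x)  = -8*exp(8*t/5 - 8*x/5)/5
  f_xx(t,x) = 64*exp(8*t/5 - 8*x/5)/25
Assemble drift = f_t + (1/2) f_xx = 72*exp(8*t/5 - 8*x/5)/25 and diffusion = f_x = -8*exp(8*t/5 - 8*x/5)/5. Substituting x = B_t:
  d(exp(-8*B_t/5 + 8*t/5)) = (72*exp(-8*B_t/5 + 8*t/5)/25) dt + (-8*exp(-8*B_t/5 + 8*t/5)/5) dB_t.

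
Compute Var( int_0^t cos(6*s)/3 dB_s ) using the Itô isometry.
Var = t/18 + sin(12*t)/216

The Itô integral of a deterministic integrand f(s) has mean 0 because each increment f(s) * (B_{s+ds} - B_s) has mean 0. By the Itô isometry:
  Var( int_0^t f(s) dB_s ) = E[ (int_0^t f(s) dB_s)^2 ] = int_0^t f(s)^2 ds.
Here f(s) = cos(6*s)/3, so f(s)^2 = cos(6*s)^2/9. Integrate:
  int_0^t (cos(6*s)^2/9) ds = t/18 + sin(12*t)/216.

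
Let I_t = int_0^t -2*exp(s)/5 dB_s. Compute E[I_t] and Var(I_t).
E[I_t] = 0; Var(I_t) = 2*exp(2*t)/25 - 2/25

The Itô integral of a deterministic integrand f(s) has mean 0 because each increment f(s) * (B_{s+ds} - B_s) has mean 0. By the Itô isometry:
  Var( int_0^t f(s) dB_s ) = E[ (int_0^t f(s) dB_s)^2 ] = int_0^t f(s)^2 ds.
Here f(s) = -2*exp(s)/5, so f(s)^2 = 4*exp(2*s)/25. Integrate:
  int_0^t (4*exp(2*s)/25) ds = 2*exp(2*t)/25 - 2/25.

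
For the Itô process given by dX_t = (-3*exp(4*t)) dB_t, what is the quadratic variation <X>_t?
<X>_t = 9*exp(8*t)/8 - 9/8

For an Itô process dX_t = a(t) dt + b(t) dB_t, the quadratic variation is <X>_t = int_0^t b(s)^2 ds (the drift term does not contribute). Here b(s) = -3*exp(4*s), so
  b(s)^2 = 9*exp(8*s).
Integrating from 0 to t:
  <X>_t = int_0^t (9*exp(8*s)) ds = 9*exp(8*t)/8 - 9/8.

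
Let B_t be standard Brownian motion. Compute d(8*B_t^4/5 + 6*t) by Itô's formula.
d(8*B_t^4/5 + 6*t) = (48*B_t^2/5 + 6) dt + (32*B_t^3/5) dB_t

Itô's formula for f(t, x): d f(t, B_t) = (f_t + (1/2) f_xx) dt + f_x dB_t. Compute partials of f(t, x) = 6*t + 8*x^4/5:
  f_t(t,x)  = 6
  f_x(t,x)  = 32*x^3/5
  f_xx(t,x) = 96*x^2/5
Assemble drift = f_t + (1/2) f_xx = 48*x^2/5 + 6 and diffusion = f_x = 32*x^3/5. Substituting x = B_t:
  d(8*B_t^4/5 + 6*t) = (48*B_t^2/5 + 6) dt + (32*B_t^3/5) dB_t.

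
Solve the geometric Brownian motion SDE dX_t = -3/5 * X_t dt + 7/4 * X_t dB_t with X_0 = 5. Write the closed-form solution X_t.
X_t = 5 * exp((-341/160) * t + (7/4) * B_t)

For GBM dX = mu X dt + sigma X dB with X_0 = x_0, apply Itô to Y = log X: dY = (mu - sigma^2/2) dt + sigma dB, so Y_t = log(x_0) + (mu - sigma^2/2) t + sigma B_t and hence X_t = x_0 * exp((mu - sigma^2/2) t + sigma B_t).
With mu = -3/5, sigma = 7/4, x_0 = 5, this gives:
  X_t = 5 * exp((-341/160) * t + (7/4) * B_t).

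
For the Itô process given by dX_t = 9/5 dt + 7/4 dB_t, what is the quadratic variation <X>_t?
<X>_t = 49*t/16

For an Itô process dX_t = a(t) dt + b(t) dB_t, the quadratic variation is <X>_t = int_0^t b(s)^2 ds (the drift term does not contribute). Here b(s) = 7/4, so
  b(s)^2 = 49/16.
Integrating from 0 to t:
  <X>_t = int_0^t (49/16) ds = 49*t/16.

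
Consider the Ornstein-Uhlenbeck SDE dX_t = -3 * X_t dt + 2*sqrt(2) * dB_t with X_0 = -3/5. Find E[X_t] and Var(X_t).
E[X_t] = -3*exp(-3*t)/5; Var(X_t) = 4/3 - 4*exp(-6*t)/3

The OU SDE dX = -theta X dt + sigma dB admits the integrating factor exp(theta t): d(exp(theta t) X_t) = sigma exp(theta t) dB_t. Integrating from 0 to t:
  X_t = x_0 * exp(-theta t) + sigma * int_0^t exp(-theta (t-s)) dB_s.
The Itô integral has mean 0 and (by the Itô isometry) variance sigma^2 * int_0^t exp(-2 theta (t - s)) ds = sigma^2 * (1 - exp(-2 theta t)) / (2 theta).
With theta = 3, sigma = 2*sqrt(2), x_0 = -3/5:
  E[X_t] = -3/5 * exp(-3 t) = -3*exp(-3*t)/5
  Var(X_t) = (2*sqrt(2))^2 * (1 - exp(-2*3 t)) / (2 * 3) = 4/3 - 4*exp(-6*t)/3.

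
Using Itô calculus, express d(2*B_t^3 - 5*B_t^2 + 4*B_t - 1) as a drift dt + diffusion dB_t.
d(2*B_t^3 - 5*B_t^2 + 4*B_t - 1) = (6*B_t - 5) dt + (6*B_t^2 - 10*B_t + 4) dB_t

Itô's formula for f(B_t) gives d f(B_t) = f'(B_t) dB_t + (1/2) f''(B_t) dt. Compute derivatives of f(x) = 2*x^3 - 5*x^2 + 4*x - 1:
  f'(x)  = 6*x^2 - 10*x + 4
  f''(x) = 12*x - 10
Substitute x = B_t and multiply the f'' term by 1/2:
  drift     = (1/2) * (12*x - 10) evaluated at B_t = 6*B_t - 5
  diffusion = (6*x^2 - 10*x + 4) evaluated at B_t = 6*B_t^2 - 10*B_t + 4
Therefore d(2*B_t^3 - 5*B_t^2 + 4*B_t - 1) = (6*B_t - 5) dt + (6*B_t^2 - 10*B_t + 4) dB_t.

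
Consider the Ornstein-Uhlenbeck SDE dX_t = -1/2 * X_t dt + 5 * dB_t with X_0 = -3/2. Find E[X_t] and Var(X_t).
E[X_t] = -3*exp(-t/2)/2; Var(X_t) = 25 - 25*exp(-t)

The OU SDE dX = -theta X dt + sigma dB admits the integrating factor exp(theta t): d(exp(theta t) X_t) = sigma exp(theta t) dB_t. Integrating from 0 to t:
  X_t = x_0 * exp(-theta t) + sigma * int_0^t exp(-theta (t-s)) dB_s.
The Itô integral has mean 0 and (by the Itô isometry) variance sigma^2 * int_0^t exp(-2 theta (t - s)) ds = sigma^2 * (1 - exp(-2 theta t)) / (2 theta).
With theta = 1/2, sigma = 5, x_0 = -3/2:
  E[X_t] = -3/2 * exp(-1/2 t) = -3*exp(-t/2)/2
  Var(X_t) = (5)^2 * (1 - exp(-2*1/2 t)) / (2 * 1/2) = 25 - 25*exp(-t).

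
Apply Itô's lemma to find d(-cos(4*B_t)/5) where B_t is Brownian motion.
d(-cos(4*B_t)/5) = (8*cos(4*B_t)/5) dt + (4*sin(4*B_t)/5) dB_t

Itô's formula for f(B_t) gives d f(B_t) = f'(B_t) dB_t + (1/2) f''(B_t) dt. Compute derivatives of f(x) = -cos(4*x)/5:
  f'(x)  = 4*sin(4*x)/5
  f''(x) = 16*cos(4*x)/5
Substitute x = B_t and multiply the f'' term by 1/2:
  drift     = (1/2) * (16*cos(4*x)/5) evaluated at B_t = 8*cos(4*B_t)/5
  diffusion = (4*sin(4*x)/5) evaluated at B_t = 4*sin(4*B_t)/5
Therefore d(-cos(4*B_t)/5) = (8*cos(4*B_t)/5) dt + (4*sin(4*B_t)/5) dB_t.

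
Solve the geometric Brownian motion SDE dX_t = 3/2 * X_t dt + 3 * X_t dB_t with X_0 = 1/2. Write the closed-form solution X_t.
X_t = 1/2 * exp((-3) * t + (3) * B_t)

For GBM dX = mu X dt + sigma X dB with X_0 = x_0, apply Itô to Y = log X: dY = (mu - sigma^2/2) dt + sigma dB, so Y_t = log(x_0) + (mu - sigma^2/2) t + sigma B_t and hence X_t = x_0 * exp((mu - sigma^2/2) t + sigma B_t).
With mu = 3/2, sigma = 3, x_0 = 1/2, this gives:
  X_t = 1/2 * exp((-3) * t + (3) * B_t).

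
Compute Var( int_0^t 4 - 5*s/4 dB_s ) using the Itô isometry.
Var = t*(25*t^2 - 240*t + 768)/48

The Itô integral of a deterministic integrand f(s) has mean 0 because each increment f(s) * (B_{s+ds} - B_s) has mean 0. By the Itô isometry:
  Var( int_0^t f(s) dB_s ) = E[ (int_0^t f(s) dB_s)^2 ] = int_0^t f(s)^2 ds.
Here f(s) = 4 - 5*s/4, so f(s)^2 = (5*s - 16)^2/16. Integrate:
  int_0^t ((5*s - 16)^2/16) ds = t*(25*t^2 - 240*t + 768)/48.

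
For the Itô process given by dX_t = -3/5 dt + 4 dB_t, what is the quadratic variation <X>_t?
<X>_t = 16*t

For an Itô process dX_t = a(t) dt + b(t) dB_t, the quadratic variation is <X>_t = int_0^t b(s)^2 ds (the drift term does not contribute). Here b(s) = 4, so
  b(s)^2 = 16.
Integrating from 0 to t:
  <X>_t = int_0^t (16) ds = 16*t.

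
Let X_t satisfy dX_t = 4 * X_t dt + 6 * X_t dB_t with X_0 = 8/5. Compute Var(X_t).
Var(X_t) = 64*(exp(36*t) - 1)*exp(8*t)/25

For GBM dX = mu X dt + sigma X dB with X_0 = x_0, apply Itô to Y = log X: dY = (mu - sigma^2/2) dt + sigma dB, so Y_t = log(x_0) + (mu - sigma^2/2) t + sigma B_t and hence X_t = x_0 * exp((mu - sigma^2/2) t + sigma B_t).
With mu = 4, sigma = 6, x_0 = 8/5, this gives:
  X_t = 8/5 * exp((-14) * t + (6) * B_t).
Since sigma*B_t ~ Normal(0, sigma^2 t), E[exp(sigma*B_t)] = exp(sigma^2 t / 2); so E[X_t] = x_0 * exp((mu - sigma^2/2) t) * exp(sigma^2 t / 2) = x_0 * exp(mu t) = 8*exp(4*t)/5.
Var(X_t) = E[X_t^2] - (E[X_t])^2 = x_0^2 * exp(2 mu t) * (exp(sigma^2 t) - 1) = 64*(exp(36*t) - 1)*exp(8*t)/25.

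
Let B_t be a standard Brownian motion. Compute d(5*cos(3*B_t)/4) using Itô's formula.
d(5*cos(3*B_t)/4) = (-45*cos(3*B_t)/8) dt + (-15*sin(3*B_t)/4) dB_t

Itô's formula for f(B_t) gives d f(B_t) = f'(B_t) dB_t + (1/2) f''(B_t) dt. Compute derivatives of f(x) = 5*cos(3*x)/4:
  f'(x)  = -15*sin(3*x)/4
  f''(x) = -45*cos(3*x)/4
Substitute x = B_t and multiply the f'' term by 1/2:
  drift     = (1/2) * (-45*cos(3*x)/4) evaluated at B_t = -45*cos(3*B_t)/8
  diffusion = (-15*sin(3*x)/4) evaluated at B_t = -15*sin(3*B_t)/4
Therefore d(5*cos(3*B_t)/4) = (-45*cos(3*B_t)/8) dt + (-15*sin(3*B_t)/4) dB_t.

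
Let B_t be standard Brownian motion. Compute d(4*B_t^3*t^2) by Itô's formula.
d(4*B_t^3*t^2) = (4*B_t*t*(2*B_t^2 + 3*t)) dt + (12*B_t^2*t^2) dB_t

Itô's formula for f(t, x): d f(t, B_t) = (f_t + (1/2) f_xx) dt + f_x dB_t. Compute partials of f(t, x) = 4*t^2*x^3:
  f_t(t,x)  = 8*t*x^3
  f_x(t,x)  = 12*t^2*x^2
  f_xx(t,x) = 24*t^2*x
Assemble drift = f_t + (1/2) f_xx = 4*t*x*(3*t + 2*x^2) and diffusion = f_x = 12*t^2*x^2. Substituting x = B_t:
  d(4*B_t^3*t^2) = (4*B_t*t*(2*B_t^2 + 3*t)) dt + (12*B_t^2*t^2) dB_t.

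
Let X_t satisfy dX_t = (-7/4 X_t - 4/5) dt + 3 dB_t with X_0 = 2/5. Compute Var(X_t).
Var(X_t) = 18/7 - 18*exp(-7*t/2)/7

The variance V(t) = Var(X_t) satisfies V'(t) = 2 a V(t) + c^2 with V(0) = 0 (drift coefficient is linear in X, diffusion is constant). With a = -7/4, c = 3, the solution is
  V(t) = (c^2 / (2 a)) * (exp(2 a t) - 1)
       = (3^2 / (2*(-7/4))) * (exp((-7/2) t) - 1)
       = 18/7 - 18*exp(-7*t/2)/7.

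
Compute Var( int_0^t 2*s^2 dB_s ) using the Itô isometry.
Var = 4*t^5/5

The Itô integral of a deterministic integrand f(s) has mean 0 because each increment f(s) * (B_{s+ds} - B_s) has mean 0. By the Itô isometry:
  Var( int_0^t f(s) dB_s ) = E[ (int_0^t f(s) dB_s)^2 ] = int_0^t f(s)^2 ds.
Here f(s) = 2*s^2, so f(s)^2 = 4*s^4. Integrate:
  int_0^t (4*s^4) ds = 4*t^5/5.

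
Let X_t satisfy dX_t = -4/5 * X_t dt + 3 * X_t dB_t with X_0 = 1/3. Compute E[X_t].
E[X_t] = exp(-4*t/5)/3

For GBM dX = mu X dt + sigma X dB with X_0 = x_0, apply Itô to Y = log X: dY = (mu - sigma^2/2) dt + sigma dB, so Y_t = log(x_0) + (mu - sigma^2/2) t + sigma B_t and hence X_t = x_0 * exp((mu - sigma^2/2) t + sigma B_t).
With mu = -4/5, sigma = 3, x_0 = 1/3, this gives:
  X_t = 1/3 * exp((-53/10) * t + (3) * B_t).
Since sigma*B_t ~ Normal(0, sigma^2 t), E[exp(sigma*B_t)] = exp(sigma^2 t / 2); so E[X_t] = x_0 * exp((mu - sigma^2/2) t) * exp(sigma^2 t / 2) = x_0 * exp(mu t) = exp(-4*t/5)/3.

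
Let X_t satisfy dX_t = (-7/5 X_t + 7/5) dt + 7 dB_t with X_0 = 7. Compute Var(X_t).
Var(X_t) = 35/2 - 35*exp(-14*t/5)/2

The variance V(t) = Var(X_t) satisfies V'(t) = 2 a V(t) + c^2 with V(0) = 0 (drift coefficient is linear in X, diffusion is constant). With a = -7/5, c = 7, the solution is
  V(t) = (c^2 / (2 a)) * (exp(2 a t) - 1)
       = (7^2 / (2*(-7/5))) * (exp((-14/5) t) - 1)
       = 35/2 - 35*exp(-14*t/5)/2.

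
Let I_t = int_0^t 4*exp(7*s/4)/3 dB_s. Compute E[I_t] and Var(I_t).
E[I_t] = 0; Var(I_t) = 32*exp(7*t/2)/63 - 32/63

The Itô integral of a deterministic integrand f(s) has mean 0 because each increment f(s) * (B_{s+ds} - B_s) has mean 0. By the Itô isometry:
  Var( int_0^t f(s) dB_s ) = E[ (int_0^t f(s) dB_s)^2 ] = int_0^t f(s)^2 ds.
Here f(s) = 4*exp(7*s/4)/3, so f(s)^2 = 16*exp(7*s/2)/9. Integrate:
  int_0^t (16*exp(7*s/2)/9) ds = 32*exp(7*t/2)/63 - 32/63.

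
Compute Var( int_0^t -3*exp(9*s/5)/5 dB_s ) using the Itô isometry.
Var = exp(18*t/5)/10 - 1/10

The Itô integral of a deterministic integrand f(s) has mean 0 because each increment f(s) * (B_{s+ds} - B_s) has mean 0. By the Itô isometry:
  Var( int_0^t f(s) dB_s ) = E[ (int_0^t f(s) dB_s)^2 ] = int_0^t f(s)^2 ds.
Here f(s) = -3*exp(9*s/5)/5, so f(s)^2 = 9*exp(18*s/5)/25. Integrate:
  int_0^t (9*exp(18*s/5)/25) ds = exp(18*t/5)/10 - 1/10.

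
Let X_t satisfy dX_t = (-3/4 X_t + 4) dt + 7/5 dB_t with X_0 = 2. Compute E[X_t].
E[X_t] = 16/3 - 10*exp(-3*t/4)/3

Taking expectations and using E[dB_t] = 0, the mean m(t) = E[X_t] satisfies the ODE m'(t) = a m(t) + b with m(0) = x_0. With a = -3/4, b = 4, x_0 = 2, the solution is
  m(t) = x_0 * exp(a t) + (b/a) * (exp(a t) - 1)
       = 2 * exp((-3/4) t) + (4/(-3/4)) * (exp((-3/4) t) - 1)
       = 16/3 - 10*exp(-3*t/4)/3.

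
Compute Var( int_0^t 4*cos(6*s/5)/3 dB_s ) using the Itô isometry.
Var = 8*t/9 + 10*sin(12*t/5)/27

The Itô integral of a deterministic integrand f(s) has mean 0 because each increment f(s) * (B_{s+ds} - B_s) has mean 0. By the Itô isometry:
  Var( int_0^t f(s) dB_s ) = E[ (int_0^t f(s) dB_s)^2 ] = int_0^t f(s)^2 ds.
Here f(s) = 4*cos(6*s/5)/3, so f(s)^2 = 16*cos(6*s/5)^2/9. Integrate:
  int_0^t (16*cos(6*s/5)^2/9) ds = 8*t/9 + 10*sin(12*t/5)/27.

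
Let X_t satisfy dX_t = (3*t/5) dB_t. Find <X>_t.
<X>_t = 3*t^3/25

For an Itô process dX_t = a(t) dt + b(t) dB_t, the quadratic variation is <X>_t = int_0^t b(s)^2 ds (the drift term does not contribute). Here b(s) = 3*s/5, so
  b(s)^2 = 9*s^2/25.
Integrating from 0 to t:
  <X>_t = int_0^t (9*s^2/25) ds = 3*t^3/25.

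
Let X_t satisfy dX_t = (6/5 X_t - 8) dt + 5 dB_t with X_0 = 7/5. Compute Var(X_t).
Var(X_t) = 125*exp(12*t/5)/12 - 125/12

The variance V(t) = Var(X_t) satisfies V'(t) = 2 a V(t) + c^2 with V(0) = 0 (drift coefficient is linear in X, diffusion is constant). With a = 6/5, c = 5, the solution is
  V(t) = (c^2 / (2 a)) * (exp(2 a t) - 1)
       = (5^2 / (2*(6/5))) * (exp((12/5) t) - 1)
       = 125*exp(12*t/5)/12 - 125/12.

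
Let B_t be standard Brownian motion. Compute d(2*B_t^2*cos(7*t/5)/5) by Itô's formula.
d(2*B_t^2*cos(7*t/5)/5) = (-14*B_t^2*sin(7*t/5)/25 + 2*cos(7*t/5)/5) dt + (4*B_t*cos(7*t/5)/5) dB_t

Itô's formula for f(t, x): d f(t, B_t) = (f_t + (1/2) f_xx) dt + f_x dB_t. Compute partials of f(t, x) = 2*x^2*cos(7*t/5)/5:
  f_t(t,x)  = -14*x^2*sin(7*t/5)/25
  f_x(t,x)  = 4*x*cos(7*t/5)/5
  f_xx(t,x) = 4*cos(7*t/5)/5
Assemble drift = f_t + (1/2) f_xx = -14*x^2*sin(7*t/5)/25 + 2*cos(7*t/5)/5 and diffusion = f_x = 4*x*cos(7*t/5)/5. Substituting x = B_t:
  d(2*B_t^2*cos(7*t/5)/5) = (-14*B_t^2*sin(7*t/5)/25 + 2*cos(7*t/5)/5) dt + (4*B_t*cos(7*t/5)/5) dB_t.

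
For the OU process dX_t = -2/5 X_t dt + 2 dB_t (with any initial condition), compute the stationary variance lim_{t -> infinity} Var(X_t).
lim Var(X_t) = 5

The OU SDE dX = -theta X dt + sigma dB admits the integrating factor exp(theta t): d(exp(theta t) X_t) = sigma exp(theta t) dB_t. Integrating from 0 to t gives X_t = x_0 * exp(-theta t) + sigma * int_0^t exp(-theta (t-s)) dB_s for any initial x_0. The Itô integral has variance (by the Itô isometry) sigma^2 * int_0^t exp(-2 theta (t - s)) ds = sigma^2 * (1 - exp(-2 theta t)) / (2 theta), independent of x_0.
With theta = 2/5, sigma = 2:
  Var(X_t) = (2)^2 * (1 - exp(-2*2/5 t)) / (2 * 2/5) = 5 - 5*exp(-4*t/5).
As t -> infinity, exp(-2*2/5 t) -> 0, so the stationary variance is sigma^2 / (2 theta) = 5.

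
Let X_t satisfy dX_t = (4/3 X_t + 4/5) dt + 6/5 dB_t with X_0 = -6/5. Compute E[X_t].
E[X_t] = -3*exp(4*t/3)/5 - 3/5

Taking expectations and using E[dB_t] = 0, the mean m(t) = E[X_t] satisfies the ODE m'(t) = a m(t) + b with m(0) = x_0. With a = 4/3, b = 4/5, x_0 = -6/5, the solution is
  m(t) = x_0 * exp(a t) + (b/a) * (exp(a t) - 1)
       = (-6/5) * exp((4/3) t) + ((4/5)/(4/3)) * (exp((4/3) t) - 1)
       = -3*exp(4*t/3)/5 - 3/5.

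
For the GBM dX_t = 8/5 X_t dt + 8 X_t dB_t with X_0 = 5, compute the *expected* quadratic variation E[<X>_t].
E[<X>_t] = 500*exp(336*t/5)/21 - 500/21

<X>_t = int_0^t (8 * X_s)^2 ds. Taking expectation inside the integral: E[<X>_t] = 8^2 * int_0^t E[X_s^2] ds. For GBM, E[X_s^2] = x_0^2 * exp((2 mu + sigma^2) s). Integrating:
  E[<X>_t] = 8^2 * 5^2 * (exp((2*(8/5) + 8^2) t) - 1) / (2*(8/5) + 8^2)
           = 8^2 * 5^2 * (exp((336/5) t) - 1) / (336/5) = 500*exp(336*t/5)/21 - 500/21.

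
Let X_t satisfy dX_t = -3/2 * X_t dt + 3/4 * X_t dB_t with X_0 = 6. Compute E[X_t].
E[X_t] = 6*exp(-3*t/2)

For GBM dX = mu X dt + sigma X dB with X_0 = x_0, apply Itô to Y = log X: dY = (mu - sigma^2/2) dt + sigma dB, so Y_t = log(x_0) + (mu - sigma^2/2) t + sigma B_t and hence X_t = x_0 * exp((mu - sigma^2/2) t + sigma B_t).
With mu = -3/2, sigma = 3/4, x_0 = 6, this gives:
  X_t = 6 * exp((-57/32) * t + (3/4) * B_t).
Since sigma*B_t ~ Normal(0, sigma^2 t), E[exp(sigma*B_t)] = exp(sigma^2 t / 2); so E[X_t] = x_0 * exp((mu - sigma^2/2) t) * exp(sigma^2 t / 2) = x_0 * exp(mu t) = 6*exp(-3*t/2).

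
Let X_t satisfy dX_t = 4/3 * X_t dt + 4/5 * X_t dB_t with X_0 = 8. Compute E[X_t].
E[X_t] = 8*exp(4*t/3)

For GBM dX = mu X dt + sigma X dB with X_0 = x_0, apply Itô to Y = log X: dY = (mu - sigma^2/2) dt + sigma dB, so Y_t = log(x_0) + (mu - sigma^2/2) t + sigma B_t and hence X_t = x_0 * exp((mu - sigma^2/2) t + sigma B_t).
With mu = 4/3, sigma = 4/5, x_0 = 8, this gives:
  X_t = 8 * exp((76/75) * t + (4/5) * B_t).
Since sigma*B_t ~ Normal(0, sigma^2 t), E[exp(sigma*B_t)] = exp(sigma^2 t / 2); so E[X_t] = x_0 * exp((mu - sigma^2/2) t) * exp(sigma^2 t / 2) = x_0 * exp(mu t) = 8*exp(4*t/3).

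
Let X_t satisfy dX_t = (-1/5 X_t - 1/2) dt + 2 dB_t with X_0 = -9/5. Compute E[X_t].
E[X_t] = -5/2 + 7*exp(-t/5)/10

Taking expectations and using E[dB_t] = 0, the mean m(t) = E[X_t] satisfies the ODE m'(t) = a m(t) + b with m(0) = x_0. With a = -1/5, b = -1/2, x_0 = -9/5, the solution is
  m(t) = x_0 * exp(a t) + (b/a) * (exp(a t) - 1)
       = (-9/5) * exp((-1/5) t) + ((-1/2)/(-1/5)) * (exp((-1/5) t) - 1)
       = -5/2 + 7*exp(-t/5)/10.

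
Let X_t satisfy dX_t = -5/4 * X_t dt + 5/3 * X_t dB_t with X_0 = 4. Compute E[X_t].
E[X_t] = 4*exp(-5*t/4)

For GBM dX = mu X dt + sigma X dB with X_0 = x_0, apply Itô to Y = log X: dY = (mu - sigma^2/2) dt + sigma dB, so Y_t = log(x_0) + (mu - sigma^2/2) t + sigma B_t and hence X_t = x_0 * exp((mu - sigma^2/2) t + sigma B_t).
With mu = -5/4, sigma = 5/3, x_0 = 4, this gives:
  X_t = 4 * exp((-95/36) * t + (5/3) * B_t).
Since sigma*B_t ~ Normal(0, sigma^2 t), E[exp(sigma*B_t)] = exp(sigma^2 t / 2); so E[X_t] = x_0 * exp((mu - sigma^2/2) t) * exp(sigma^2 t / 2) = x_0 * exp(mu t) = 4*exp(-5*t/4).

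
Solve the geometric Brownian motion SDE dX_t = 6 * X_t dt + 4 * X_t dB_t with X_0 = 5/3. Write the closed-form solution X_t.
X_t = 5/3 * exp((-2) * t + (4) * B_t)

For GBM dX = mu X dt + sigma X dB with X_0 = x_0, apply Itô to Y = log X: dY = (mu - sigma^2/2) dt + sigma dB, so Y_t = log(x_0) + (mu - sigma^2/2) t + sigma B_t and hence X_t = x_0 * exp((mu - sigma^2/2) t + sigma B_t).
With mu = 6, sigma = 4, x_0 = 5/3, this gives:
  X_t = 5/3 * exp((-2) * t + (4) * B_t).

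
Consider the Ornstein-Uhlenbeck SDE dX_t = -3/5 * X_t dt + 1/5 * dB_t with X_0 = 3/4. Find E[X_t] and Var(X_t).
E[X_t] = 3*exp(-3*t/5)/4; Var(X_t) = 1/30 - exp(-6*t/5)/30

The OU SDE dX = -theta X dt + sigma dB admits the integrating factor exp(theta t): d(exp(theta t) X_t) = sigma exp(theta t) dB_t. Integrating from 0 to t:
  X_t = x_0 * exp(-theta t) + sigma * int_0^t exp(-theta (t-s)) dB_s.
The Itô integral has mean 0 and (by the Itô isometry) variance sigma^2 * int_0^t exp(-2 theta (t - s)) ds = sigma^2 * (1 - exp(-2 theta t)) / (2 theta).
With theta = 3/5, sigma = 1/5, x_0 = 3/4:
  E[X_t] = 3/4 * exp(-3/5 t) = 3*exp(-3*t/5)/4
  Var(X_t) = (1/5)^2 * (1 - exp(-2*3/5 t)) / (2 * 3/5) = 1/30 - exp(-6*t/5)/30.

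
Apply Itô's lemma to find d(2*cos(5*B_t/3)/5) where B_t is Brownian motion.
d(2*cos(5*B_t/3)/5) = (-5*cos(5*B_t/3)/9) dt + (-2*sin(5*B_t/3)/3) dB_t

Itô's formula for f(B_t) gives d f(B_t) = f'(B_t) dB_t + (1/2) f''(B_t) dt. Compute derivatives of f(x) = 2*cos(5*x/3)/5:
  f'(x)  = -2*sin(5*x/3)/3
  f''(x) = -10*cos(5*x/3)/9
Substitute x = B_t and multiply the f'' term by 1/2:
  drift     = (1/2) * (-10*cos(5*x/3)/9) evaluated at B_t = -5*cos(5*B_t/3)/9
  diffusion = (-2*sin(5*x/3)/3) evaluated at B_t = -2*sin(5*B_t/3)/3
Therefore d(2*cos(5*B_t/3)/5) = (-5*cos(5*B_t/3)/9) dt + (-2*sin(5*B_t/3)/3) dB_t.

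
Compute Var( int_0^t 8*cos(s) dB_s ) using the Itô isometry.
Var = 32*t + 16*sin(2*t)

The Itô integral of a deterministic integrand f(s) has mean 0 because each increment f(s) * (B_{s+ds} - B_s) has mean 0. By the Itô isometry:
  Var( int_0^t f(s) dB_s ) = E[ (int_0^t f(s) dB_s)^2 ] = int_0^t f(s)^2 ds.
Here f(s) = 8*cos(s), so f(s)^2 = 64*cos(s)^2. Integrate:
  int_0^t (64*cos(s)^2) ds = 32*t + 16*sin(2*t).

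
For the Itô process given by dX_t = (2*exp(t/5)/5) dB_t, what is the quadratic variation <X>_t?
<X>_t = 2*exp(2*t/5)/5 - 2/5

For an Itô process dX_t = a(t) dt + b(t) dB_t, the quadratic variation is <X>_t = int_0^t b(s)^2 ds (the drift term does not contribute). Here b(s) = 2*exp(s/5)/5, so
  b(s)^2 = 4*exp(2*s/5)/25.
Integrating from 0 to t:
  <X>_t = int_0^t (4*exp(2*s/5)/25) ds = 2*exp(2*t/5)/5 - 2/5.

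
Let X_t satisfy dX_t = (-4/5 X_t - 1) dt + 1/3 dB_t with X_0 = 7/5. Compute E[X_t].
E[X_t] = -5/4 + 53*exp(-4*t/5)/20

Taking expectations and using E[dB_t] = 0, the mean m(t) = E[X_t] satisfies the ODE m'(t) = a m(t) + b with m(0) = x_0. With a = -4/5, b = -1, x_0 = 7/5, the solution is
  m(t) = x_0 * exp(a t) + (b/a) * (exp(a t) - 1)
       = (7/5) * exp((-4/5) t) + ((-1)/(-4/5)) * (exp((-4/5) t) - 1)
       = -5/4 + 53*exp(-4*t/5)/20.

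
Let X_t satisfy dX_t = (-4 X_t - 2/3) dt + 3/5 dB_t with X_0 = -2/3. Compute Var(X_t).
Var(X_t) = 9/200 - 9*exp(-8*t)/200

The variance V(t) = Var(X_t) satisfies V'(t) = 2 a V(t) + c^2 with V(0) = 0 (drift coefficient is linear in X, diffusion is constant). With a = -4, c = 3/5, the solution is
  V(t) = (c^2 / (2 a)) * (exp(2 a t) - 1)
       = ((3/5)^2 / (2*(-4))) * (exp((-8) t) - 1)
       = 9/200 - 9*exp(-8*t)/200.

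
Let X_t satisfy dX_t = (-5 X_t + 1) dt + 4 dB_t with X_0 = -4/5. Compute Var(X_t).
Var(X_t) = 8/5 - 8*exp(-10*t)/5

The variance V(t) = Var(X_t) satisfies V'(t) = 2 a V(t) + c^2 with V(0) = 0 (drift coefficient is linear in X, diffusion is constant). With a = -5, c = 4, the solution is
  V(t) = (c^2 / (2 a)) * (exp(2 a t) - 1)
       = (4^2 / (2*(-5))) * (exp((-10) t) - 1)
       = 8/5 - 8*exp(-10*t)/5.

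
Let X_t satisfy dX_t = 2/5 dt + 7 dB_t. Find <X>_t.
<X>_t = 49*t

For an Itô process dX_t = a(t) dt + b(t) dB_t, the quadratic variation is <X>_t = int_0^t b(s)^2 ds (the drift term does not contribute). Here b(s) = 7, so
  b(s)^2 = 49.
Integrating from 0 to t:
  <X>_t = int_0^t (49) ds = 49*t.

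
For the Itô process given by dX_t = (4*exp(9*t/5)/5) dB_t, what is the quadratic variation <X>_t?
<X>_t = 8*exp(18*t/5)/45 - 8/45

For an Itô process dX_t = a(t) dt + b(t) dB_t, the quadratic variation is <X>_t = int_0^t b(s)^2 ds (the drift term does not contribute). Here b(s) = 4*exp(9*s/5)/5, so
  b(s)^2 = 16*exp(18*s/5)/25.
Integrating from 0 to t:
  <X>_t = int_0^t (16*exp(18*s/5)/25) ds = 8*exp(18*t/5)/45 - 8/45.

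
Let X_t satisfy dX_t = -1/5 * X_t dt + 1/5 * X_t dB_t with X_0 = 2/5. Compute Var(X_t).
Var(X_t) = (4*exp(t/25) - 4)*exp(-2*t/5)/25

For GBM dX = mu X dt + sigma X dB with X_0 = x_0, apply Itô to Y = log X: dY = (mu - sigma^2/2) dt + sigma dB, so Y_t = log(x_0) + (mu - sigma^2/2) t + sigma B_t and hence X_t = x_0 * exp((mu - sigma^2/2) t + sigma B_t).
With mu = -1/5, sigma = 1/5, x_0 = 2/5, this gives:
  X_t = 2/5 * exp((-11/50) * t + (1/5) * B_t).
Since sigma*B_t ~ Normal(0, sigma^2 t), E[exp(sigma*B_t)] = exp(sigma^2 t / 2); so E[X_t] = x_0 * exp((mu - sigma^2/2) t) * exp(sigma^2 t / 2) = x_0 * exp(mu t) = 2*exp(-t/5)/5.
Var(X_t) = E[X_t^2] - (E[X_t])^2 = x_0^2 * exp(2 mu t) * (exp(sigma^2 t) - 1) = (4*exp(t/25) - 4)*exp(-2*t/5)/25.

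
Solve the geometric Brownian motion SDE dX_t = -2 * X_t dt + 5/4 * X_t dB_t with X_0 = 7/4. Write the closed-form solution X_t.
X_t = 7/4 * exp((-89/32) * t + (5/4) * B_t)

For GBM dX = mu X dt + sigma X dB with X_0 = x_0, apply Itô to Y = log X: dY = (mu - sigma^2/2) dt + sigma dB, so Y_t = log(x_0) + (mu - sigma^2/2) t + sigma B_t and hence X_t = x_0 * exp((mu - sigma^2/2) t + sigma B_t).
With mu = -2, sigma = 5/4, x_0 = 7/4, this gives:
  X_t = 7/4 * exp((-89/32) * t + (5/4) * B_t).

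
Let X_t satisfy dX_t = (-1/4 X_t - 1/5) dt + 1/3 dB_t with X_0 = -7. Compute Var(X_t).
Var(X_t) = 2/9 - 2*exp(-t/2)/9

The variance V(t) = Var(X_t) satisfies V'(t) = 2 a V(t) + c^2 with V(0) = 0 (drift coefficient is linear in X, diffusion is constant). With a = -1/4, c = 1/3, the solution is
  V(t) = (c^2 / (2 a)) * (exp(2 a t) - 1)
       = ((1/3)^2 / (2*(-1/4))) * (exp((-1/2) t) - 1)
       = 2/9 - 2*exp(-t/2)/9.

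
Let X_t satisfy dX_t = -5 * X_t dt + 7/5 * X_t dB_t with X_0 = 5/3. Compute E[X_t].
E[X_t] = 5*exp(-5*t)/3

For GBM dX = mu X dt + sigma X dB with X_0 = x_0, apply Itô to Y = log X: dY = (mu - sigma^2/2) dt + sigma dB, so Y_t = log(x_0) + (mu - sigma^2/2) t + sigma B_t and hence X_t = x_0 * exp((mu - sigma^2/2) t + sigma B_t).
With mu = -5, sigma = 7/5, x_0 = 5/3, this gives:
  X_t = 5/3 * exp((-299/50) * t + (7/5) * B_t).
Since sigma*B_t ~ Normal(0, sigma^2 t), E[exp(sigma*B_t)] = exp(sigma^2 t / 2); so E[X_t] = x_0 * exp((mu - sigma^2/2) t) * exp(sigma^2 t / 2) = x_0 * exp(mu t) = 5*exp(-5*t)/3.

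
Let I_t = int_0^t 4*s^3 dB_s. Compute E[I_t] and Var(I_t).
E[I_t] = 0; Var(I_t) = 16*t^7/7

The Itô integral of a deterministic integrand f(s) has mean 0 because each increment f(s) * (B_{s+ds} - B_s) has mean 0. By the Itô isometry:
  Var( int_0^t f(s) dB_s ) = E[ (int_0^t f(s) dB_s)^2 ] = int_0^t f(s)^2 ds.
Here f(s) = 4*s^3, so f(s)^2 = 16*s^6. Integrate:
  int_0^t (16*s^6) ds = 16*t^7/7.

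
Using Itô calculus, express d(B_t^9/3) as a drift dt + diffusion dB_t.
d(B_t^9/3) = (12*B_t^7) dt + (3*B_t^8) dB_t

Itô's formula for f(B_t) gives d f(B_t) = f'(B_t) dB_t + (1/2) f''(B_t) dt. Compute derivatives of f(x) = x^9/3:
  f'(x)  = 3*x^8
  f''(x) = 24*x^7
Substitute x = B_t and multiply the f'' term by 1/2:
  drift     = (1/2) * (24*x^7) evaluated at B_t = 12*B_t^7
  diffusion = (3*x^8) evaluated at B_t = 3*B_t^8
Therefore d(B_t^9/3) = (12*B_t^7) dt + (3*B_t^8) dB_t.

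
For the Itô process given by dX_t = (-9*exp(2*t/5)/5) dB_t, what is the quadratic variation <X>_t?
<X>_t = 81*exp(4*t/5)/20 - 81/20

For an Itô process dX_t = a(t) dt + b(t) dB_t, the quadratic variation is <X>_t = int_0^t b(s)^2 ds (the drift term does not contribute). Here b(s) = -9*exp(2*s/5)/5, so
  b(s)^2 = 81*exp(4*s/5)/25.
Integrating from 0 to t:
  <X>_t = int_0^t (81*exp(4*s/5)/25) ds = 81*exp(4*t/5)/20 - 81/20.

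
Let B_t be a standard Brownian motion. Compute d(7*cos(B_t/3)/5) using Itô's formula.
d(7*cos(B_t/3)/5) = (-7*cos(B_t/3)/90) dt + (-7*sin(B_t/3)/15) dB_t

Itô's formula for f(B_t) gives d f(B_t) = f'(B_t) dB_t + (1/2) f''(B_t) dt. Compute derivatives of f(x) = 7*cos(x/3)/5:
  f'(x)  = -7*sin(x/3)/15
  f''(x) = -7*cos(x/3)/45
Substitute x = B_t and multiply the f'' term by 1/2:
  drift     = (1/2) * (-7*cos(x/3)/45) evaluated at B_t = -7*cos(B_t/3)/90
  diffusion = (-7*sin(x/3)/15) evaluated at B_t = -7*sin(B_t/3)/15
Therefore d(7*cos(B_t/3)/5) = (-7*cos(B_t/3)/90) dt + (-7*sin(B_t/3)/15) dB_t.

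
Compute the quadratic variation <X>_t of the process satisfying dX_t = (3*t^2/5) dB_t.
<X>_t = 9*t^5/125

For an Itô process dX_t = a(t) dt + b(t) dB_t, the quadratic variation is <X>_t = int_0^t b(s)^2 ds (the drift term does not contribute). Here b(s) = 3*s^2/5, so
  b(s)^2 = 9*s^4/25.
Integrating from 0 to t:
  <X>_t = int_0^t (9*s^4/25) ds = 9*t^5/125.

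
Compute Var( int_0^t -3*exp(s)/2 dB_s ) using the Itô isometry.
Var = 9*exp(2*t)/8 - 9/8

The Itô integral of a deterministic integrand f(s) has mean 0 because each increment f(s) * (B_{s+ds} - B_s) has mean 0. By the Itô isometry:
  Var( int_0^t f(s) dB_s ) = E[ (int_0^t f(s) dB_s)^2 ] = int_0^t f(s)^2 ds.
Here f(s) = -3*exp(s)/2, so f(s)^2 = 9*exp(2*s)/4. Integrate:
  int_0^t (9*exp(2*s)/4) ds = 9*exp(2*t)/8 - 9/8.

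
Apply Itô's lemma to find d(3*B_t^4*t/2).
d(3*B_t^4*t/2) = (3*B_t^2*(B_t^2 + 6*t)/2) dt + (6*B_t^3*t) dB_t

Itô's formula for f(t, x): d f(t, B_t) = (f_t + (1/2) f_xx) dt + f_x dB_t. Compute partials of f(t, x) = 3*t*x^4/2:
  f_t(t,x)  = 3*x^4/2
  f_x(t,x)  = 6*t*x^3
  f_xx(t,x) = 18*t*x^2
Assemble drift = f_t + (1/2) f_xx = 3*x^2*(6*t + x^2)/2 and diffusion = f_x = 6*t*x^3. Substituting x = B_t:
  d(3*B_t^4*t/2) = (3*B_t^2*(B_t^2 + 6*t)/2) dt + (6*B_t^3*t) dB_t.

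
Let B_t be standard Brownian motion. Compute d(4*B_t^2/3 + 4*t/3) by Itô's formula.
d(4*B_t^2/3 + 4*t/3) = (8/3) dt + (8*B_t/3) dB_t

Itô's formula for f(t, x): d f(t, B_t) = (f_t + (1/2) f_xx) dt + f_x dB_t. Compute partials of f(t, x) = 4*t/3 + 4*x^2/3:
  f_t(t,x)  = 4/3
  f_x(t,x)  = 8*x/3
  f_xx(t,x) = 8/3
Assemble drift = f_t + (1/2) f_xx = 8/3 and diffusion = f_x = 8*x/3. Substituting x = B_t:
  d(4*B_t^2/3 + 4*t/3) = (8/3) dt + (8*B_t/3) dB_t.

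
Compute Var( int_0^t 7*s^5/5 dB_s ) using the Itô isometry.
Var = 49*t^11/275

The Itô integral of a deterministic integrand f(s) has mean 0 because each increment f(s) * (B_{s+ds} - B_s) has mean 0. By the Itô isometry:
  Var( int_0^t f(s) dB_s ) = E[ (int_0^t f(s) dB_s)^2 ] = int_0^t f(s)^2 ds.
Here f(s) = 7*s^5/5, so f(s)^2 = 49*s^10/25. Integrate:
  int_0^t (49*s^10/25) ds = 49*t^11/275.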